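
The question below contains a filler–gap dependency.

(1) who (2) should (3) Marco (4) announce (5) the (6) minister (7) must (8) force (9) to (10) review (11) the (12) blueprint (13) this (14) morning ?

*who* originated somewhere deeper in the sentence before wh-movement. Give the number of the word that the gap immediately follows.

8

Before movement: Marco should announce the minister must force who to review the blueprint this morning.
'who' functions as the direct object of 'force'. Fronting leaves a gap immediately after 'force':
Who should Marco announce the minister must force ___ to review the blueprint this morning?
'force' is word 8.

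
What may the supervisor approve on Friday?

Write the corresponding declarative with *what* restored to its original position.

The filler 'what' is interpreted as the direct object of 'approve'. Fronting leaves a gap immediately after 'approve':
What may the supervisor approve ___ on Friday?

The supervisor may approve what on Friday.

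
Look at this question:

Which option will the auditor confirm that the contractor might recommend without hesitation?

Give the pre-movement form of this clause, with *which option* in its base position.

The filler 'which option' is interpreted as the direct object of 'recommend'. It moves to the left edge, and the trace sits right after 'recommend':
Which option will the auditor confirm that the contractor might recommend ___ without hesitation?

The auditor will confirm that the contractor might recommend which option without hesitation.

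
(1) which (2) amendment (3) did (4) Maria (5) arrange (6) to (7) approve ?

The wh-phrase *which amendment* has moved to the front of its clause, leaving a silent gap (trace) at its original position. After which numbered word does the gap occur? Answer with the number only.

Underlying clause: Maria did arrange to approve which amendment.
The filler 'which amendment' is interpreted as the direct object of 'approve'. Wh-movement fronts it, leaving a gap right after 'approve':
Which amendment did Maria arrange to approve ___?
'approve' is word 7.

7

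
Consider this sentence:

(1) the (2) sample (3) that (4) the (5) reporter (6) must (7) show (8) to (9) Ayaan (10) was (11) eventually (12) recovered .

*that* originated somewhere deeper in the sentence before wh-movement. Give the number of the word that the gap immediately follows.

'that' is the direct object of 'show'. Fronting leaves a gap immediately after 'show':
The sample that the reporter must show ___ to Ayaan was eventually recovered.
'show' is word 7.

7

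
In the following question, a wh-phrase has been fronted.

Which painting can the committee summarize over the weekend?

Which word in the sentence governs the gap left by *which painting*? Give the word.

summarize

Pre-movement form: The committee can summarize which painting over the weekend.
'which painting' is the direct object of 'summarize'. Fronting leaves a gap immediately after 'summarize':
Which painting can the committee summarize ___ over the weekend?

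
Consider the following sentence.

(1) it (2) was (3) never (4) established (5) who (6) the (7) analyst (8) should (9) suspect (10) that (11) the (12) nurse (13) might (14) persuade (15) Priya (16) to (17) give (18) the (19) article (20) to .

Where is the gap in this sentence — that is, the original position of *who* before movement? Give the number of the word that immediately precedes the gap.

20

In situ: The analyst should suspect that the nurse might persuade Priya to give the article to who.
'who' is the object of the preposition 'to' (recipient of 'give'). Wh-movement fronts it, leaving a gap right after 'to':
It was never established who the analyst should suspect that the nurse might persuade Priya to give the article to ___.
'to' is word 20.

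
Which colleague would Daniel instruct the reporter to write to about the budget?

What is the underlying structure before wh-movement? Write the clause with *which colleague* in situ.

Daniel would instruct the reporter to write to which colleague about the budget.

'which colleague' is the object of the preposition 'to'. It moves to the left edge, and the trace sits right after 'to':
Which colleague would Daniel instruct the reporter to write to ___ about the budget?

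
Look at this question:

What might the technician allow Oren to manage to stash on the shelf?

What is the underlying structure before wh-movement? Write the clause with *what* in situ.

The technician might allow Oren to manage to stash what on the shelf.

'what' is the direct object of 'stash'. Wh-movement fronts it, leaving a gap right after 'stash':
What might the technician allow Oren to manage to stash ___ on the shelf?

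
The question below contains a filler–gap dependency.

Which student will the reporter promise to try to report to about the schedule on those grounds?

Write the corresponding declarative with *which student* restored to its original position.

'which student' functions as the object of the preposition 'to'. Wh-movement fronts it, leaving a gap right after 'to':
Which student will the reporter promise to try to report to ___ about the schedule on those grounds?

The reporter will promise to try to report to which student about the schedule on those grounds.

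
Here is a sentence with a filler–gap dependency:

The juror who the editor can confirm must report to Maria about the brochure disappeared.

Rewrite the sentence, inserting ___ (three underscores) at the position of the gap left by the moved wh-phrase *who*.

'who' is the subject of the clause embedded under 'confirm'. The gap is right after 'confirm'.

The juror who the editor can confirm ___ must report to Maria about the brochure disappeared.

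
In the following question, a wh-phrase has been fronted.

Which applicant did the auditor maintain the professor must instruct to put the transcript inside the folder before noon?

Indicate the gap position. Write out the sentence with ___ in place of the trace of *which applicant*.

In situ: The auditor did maintain the professor must instruct which applicant to put the transcript inside the folder before noon.
'which applicant' is the direct object of 'instruct'. The gap is right after 'instruct'.

Which applicant did the auditor maintain the professor must instruct ___ to put the transcript inside the folder before noon?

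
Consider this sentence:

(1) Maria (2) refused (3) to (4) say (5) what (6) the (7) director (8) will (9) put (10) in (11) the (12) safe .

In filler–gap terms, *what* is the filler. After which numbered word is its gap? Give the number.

Before movement: The director will put what in the safe.
'what' is the direct object of 'put'. Wh-movement fronts it, leaving a gap right after 'put':
Maria refused to say what the director will put ___ in the safe.
'put' is word 9.

9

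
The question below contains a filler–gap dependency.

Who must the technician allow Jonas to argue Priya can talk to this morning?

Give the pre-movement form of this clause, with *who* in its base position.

'who' functions as the object of the preposition 'to'. Fronting leaves a gap immediately after 'to':
Who must the technician allow Jonas to argue Priya can talk to ___ this morning?

The technician must allow Jonas to argue Priya can talk to who this morning.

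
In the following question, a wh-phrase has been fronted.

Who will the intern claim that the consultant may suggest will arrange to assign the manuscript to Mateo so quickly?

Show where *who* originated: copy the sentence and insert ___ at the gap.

Who will the intern claim that the consultant may suggest ___ will arrange to assign the manuscript to Mateo so quickly?

In situ: The intern will claim that the consultant may suggest who will arrange to assign the manuscript to Mateo so quickly.
The filler 'who' is interpreted as the subject of the clause embedded under 'suggest'. The gap is right after 'suggest'.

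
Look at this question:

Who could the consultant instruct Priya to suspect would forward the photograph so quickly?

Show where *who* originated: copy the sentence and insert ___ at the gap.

Who could the consultant instruct Priya to suspect ___ would forward the photograph so quickly?

Pre-movement form: The consultant could instruct Priya to suspect who would forward the photograph so quickly.
'who' functions as the subject of the clause embedded under 'suspect'. The gap is right after 'suspect'.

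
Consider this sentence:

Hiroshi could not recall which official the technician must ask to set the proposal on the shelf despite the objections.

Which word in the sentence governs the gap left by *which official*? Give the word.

ask

In situ: The technician must ask which official to set the proposal on the shelf despite the objections.
'which official' functions as the direct object of 'ask'. It moves to the left edge, and the trace sits right after 'ask':
Hiroshi could not recall which official the technician must ask ___ to set the proposal on the shelf despite the objections.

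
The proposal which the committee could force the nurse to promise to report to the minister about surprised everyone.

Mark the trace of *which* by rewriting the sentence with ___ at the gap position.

The proposal which the committee could force the nurse to promise to report to the minister about ___ surprised everyone.

'which' is the object of the preposition 'about'. The gap is right after 'about'.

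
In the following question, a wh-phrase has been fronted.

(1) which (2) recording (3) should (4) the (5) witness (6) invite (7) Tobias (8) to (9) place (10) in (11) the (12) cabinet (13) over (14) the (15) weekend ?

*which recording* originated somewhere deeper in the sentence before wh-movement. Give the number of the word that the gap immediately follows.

9

Pre-movement form: The witness should invite Tobias to place which recording in the cabinet over the weekend.
'which recording' functions as the direct object of 'place'. Wh-movement fronts it, leaving a gap right after 'place':
Which recording should the witness invite Tobias to place ___ in the cabinet over the weekend?
'place' is word 9.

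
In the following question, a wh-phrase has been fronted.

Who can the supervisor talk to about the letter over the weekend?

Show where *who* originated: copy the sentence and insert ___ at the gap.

Who can the supervisor talk to ___ about the letter over the weekend?

Before movement: The supervisor can talk to who about the letter over the weekend.
'who' is the object of the preposition 'to'. The gap is right after 'to'.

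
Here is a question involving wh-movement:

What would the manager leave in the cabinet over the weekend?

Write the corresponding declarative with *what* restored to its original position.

The manager would leave what in the cabinet over the weekend.

The filler 'what' is interpreted as the direct object of 'leave'. Fronting leaves a gap immediately after 'leave':
What would the manager leave ___ in the cabinet over the weekend?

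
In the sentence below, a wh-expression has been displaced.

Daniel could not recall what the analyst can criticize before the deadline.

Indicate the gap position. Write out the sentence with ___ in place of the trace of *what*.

Daniel could not recall what the analyst can criticize ___ before the deadline.

Before movement: The analyst can criticize what before the deadline.
The filler 'what' is interpreted as the direct object of 'criticize'. The gap is right after 'criticize'.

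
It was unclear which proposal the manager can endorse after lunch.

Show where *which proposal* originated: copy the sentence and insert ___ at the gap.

Underlying clause: The manager can endorse which proposal after lunch.
'which proposal' is the direct object of 'endorse'. The gap is right after 'endorse'.

It was unclear which proposal the manager can endorse ___ after lunch.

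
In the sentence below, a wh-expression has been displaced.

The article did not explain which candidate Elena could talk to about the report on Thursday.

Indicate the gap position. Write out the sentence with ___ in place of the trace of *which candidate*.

The article did not explain which candidate Elena could talk to ___ about the report on Thursday.

In situ: Elena could talk to which candidate about the report on Thursday.
The filler 'which candidate' is interpreted as the object of the preposition 'to'. The gap is right after 'to'.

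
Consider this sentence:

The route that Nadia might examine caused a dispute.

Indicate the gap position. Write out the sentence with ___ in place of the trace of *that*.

The filler 'that' is interpreted as the direct object of 'examine'. The gap is right after 'examine'.

The route that Nadia might examine ___ caused a dispute.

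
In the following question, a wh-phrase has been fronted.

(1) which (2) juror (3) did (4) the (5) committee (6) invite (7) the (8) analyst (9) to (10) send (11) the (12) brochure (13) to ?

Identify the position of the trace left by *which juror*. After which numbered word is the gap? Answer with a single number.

13

Before movement: The committee did invite the analyst to send the brochure to which juror.
The filler 'which juror' is interpreted as the object of the preposition 'to' (recipient of 'send'). It moves to the left edge, and the trace sits right after 'to':
Which juror did the committee invite the analyst to send the brochure to ___?
'to' is word 13.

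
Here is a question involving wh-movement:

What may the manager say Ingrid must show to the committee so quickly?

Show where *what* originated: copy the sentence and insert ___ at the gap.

In situ: The manager may say Ingrid must show what to the committee so quickly.
The filler 'what' is interpreted as the direct object of 'show'. The gap is right after 'show'.

What may the manager say Ingrid must show ___ to the committee so quickly?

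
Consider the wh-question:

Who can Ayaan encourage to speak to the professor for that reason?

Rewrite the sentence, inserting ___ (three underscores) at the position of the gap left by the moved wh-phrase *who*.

Underlying clause: Ayaan can encourage who to speak to the professor for that reason.
The filler 'who' is interpreted as the direct object of 'encourage'. The gap is right after 'encourage'.

Who can Ayaan encourage ___ to speak to the professor for that reason?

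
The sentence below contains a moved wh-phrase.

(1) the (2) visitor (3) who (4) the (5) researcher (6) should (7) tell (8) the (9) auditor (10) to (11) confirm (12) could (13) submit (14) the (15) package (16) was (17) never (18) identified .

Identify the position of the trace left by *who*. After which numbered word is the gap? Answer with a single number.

11

'who' is the subject of the clause embedded under 'confirm'. Wh-movement fronts it, leaving a gap right after 'confirm':
The visitor who the researcher should tell the auditor to confirm ___ could submit the package was never identified.
'confirm' is word 11.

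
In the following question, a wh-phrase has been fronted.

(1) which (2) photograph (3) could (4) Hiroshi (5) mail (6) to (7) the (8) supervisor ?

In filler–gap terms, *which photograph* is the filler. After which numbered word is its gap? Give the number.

Underlying clause: Hiroshi could mail which photograph to the supervisor.
'which photograph' is the direct object of 'mail'. Wh-movement fronts it, leaving a gap right after 'mail':
Which photograph could Hiroshi mail ___ to the supervisor?
'mail' is word 5.

5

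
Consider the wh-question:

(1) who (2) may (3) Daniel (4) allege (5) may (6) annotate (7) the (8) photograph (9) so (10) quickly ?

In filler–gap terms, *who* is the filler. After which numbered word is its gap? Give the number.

Before movement: Daniel may allege who may annotate the photograph so quickly.
'who' functions as the subject of the clause embedded under 'allege'. It moves to the left edge, and the trace sits right after 'allege':
Who may Daniel allege ___ may annotate the photograph so quickly?
'allege' is word 4.

4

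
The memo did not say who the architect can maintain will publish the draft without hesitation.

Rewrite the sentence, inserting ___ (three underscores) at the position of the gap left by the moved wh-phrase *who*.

In situ: The architect can maintain who will publish the draft without hesitation.
'who' is the subject of the clause embedded under 'maintain'. The gap is right after 'maintain'.

The memo did not say who the architect can maintain ___ will publish the draft without hesitation.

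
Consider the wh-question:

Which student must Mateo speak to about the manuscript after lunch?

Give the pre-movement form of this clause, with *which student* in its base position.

'which student' functions as the object of the preposition 'to'. Wh-movement fronts it, leaving a gap right after 'to':
Which student must Mateo speak to ___ about the manuscript after lunch?

Mateo must speak to which student about the manuscript after lunch.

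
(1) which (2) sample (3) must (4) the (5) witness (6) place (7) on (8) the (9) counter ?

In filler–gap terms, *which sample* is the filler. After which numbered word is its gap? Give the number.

Before movement: The witness must place which sample on the counter.
'which sample' is the direct object of 'place'. Wh-movement fronts it, leaving a gap right after 'place':
Which sample must the witness place ___ on the counter?
'place' is word 6.

6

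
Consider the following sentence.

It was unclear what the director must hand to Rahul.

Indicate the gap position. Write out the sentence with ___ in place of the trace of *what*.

Before movement: The director must hand what to Rahul.
'what' is the direct object of 'hand'. The gap is right after 'hand'.

It was unclear what the director must hand ___ to Rahul.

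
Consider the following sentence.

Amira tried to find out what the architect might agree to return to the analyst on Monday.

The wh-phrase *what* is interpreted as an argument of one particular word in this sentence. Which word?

return

Before movement: The architect might agree to return what to the analyst on Monday.
'what' is the direct object of 'return'. Wh-movement fronts it, leaving a gap right after 'return':
Amira tried to find out what the architect might agree to return ___ to the analyst on Monday.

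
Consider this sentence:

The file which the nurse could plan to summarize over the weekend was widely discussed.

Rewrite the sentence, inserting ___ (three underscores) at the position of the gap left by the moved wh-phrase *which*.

The file which the nurse could plan to summarize ___ over the weekend was widely discussed.

'which' is the direct object of 'summarize'. The gap is right after 'summarize'.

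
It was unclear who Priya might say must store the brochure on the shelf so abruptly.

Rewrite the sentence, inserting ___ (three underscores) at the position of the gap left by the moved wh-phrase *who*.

Pre-movement form: Priya might say who must store the brochure on the shelf so abruptly.
'who' is the subject of the clause embedded under 'say'. The gap is right after 'say'.

It was unclear who Priya might say ___ must store the brochure on the shelf so abruptly.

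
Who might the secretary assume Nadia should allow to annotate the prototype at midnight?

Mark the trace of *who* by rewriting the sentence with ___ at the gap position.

Who might the secretary assume Nadia should allow ___ to annotate the prototype at midnight?

Underlying clause: The secretary might assume Nadia should allow who to annotate the prototype at midnight.
The filler 'who' is interpreted as the direct object of 'allow'. The gap is right after 'allow'.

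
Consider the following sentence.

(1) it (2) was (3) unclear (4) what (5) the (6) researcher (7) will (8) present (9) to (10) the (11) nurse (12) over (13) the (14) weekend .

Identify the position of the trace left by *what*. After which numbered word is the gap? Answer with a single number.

8

In situ: The researcher will present what to the nurse over the weekend.
'what' functions as the direct object of 'present'. Fronting leaves a gap immediately after 'present':
It was unclear what the researcher will present ___ to the nurse over the weekend.
'present' is word 8.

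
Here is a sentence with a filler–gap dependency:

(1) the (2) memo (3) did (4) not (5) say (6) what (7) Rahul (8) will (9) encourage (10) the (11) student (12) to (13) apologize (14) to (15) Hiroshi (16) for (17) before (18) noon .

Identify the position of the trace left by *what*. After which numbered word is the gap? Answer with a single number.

16

Pre-movement form: Rahul will encourage the student to apologize to Hiroshi for what before noon.
The filler 'what' is interpreted as the object of the preposition 'for'. Fronting leaves a gap immediately after 'for':
The memo did not say what Rahul will encourage the student to apologize to Hiroshi for ___ before noon.
'for' is word 16.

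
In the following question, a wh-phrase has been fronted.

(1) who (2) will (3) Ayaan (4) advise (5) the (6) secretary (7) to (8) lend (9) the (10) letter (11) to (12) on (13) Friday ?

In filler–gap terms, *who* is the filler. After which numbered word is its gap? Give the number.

11

Underlying clause: Ayaan will advise the secretary to lend the letter to who on Friday.
'who' is the object of the preposition 'to' (recipient of 'lend'). Fronting leaves a gap immediately after 'to':
Who will Ayaan advise the secretary to lend the letter to ___ on Friday?
'to' is word 11.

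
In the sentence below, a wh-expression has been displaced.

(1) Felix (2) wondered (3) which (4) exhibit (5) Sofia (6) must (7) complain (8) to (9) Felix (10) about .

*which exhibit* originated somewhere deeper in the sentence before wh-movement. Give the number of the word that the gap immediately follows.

Underlying clause: Sofia must complain to Felix about which exhibit.
'which exhibit' is the object of the preposition 'about'. It moves to the left edge, and the trace sits right after 'about':
Felix wondered which exhibit Sofia must complain to Felix about ___.
'about' is word 10.

10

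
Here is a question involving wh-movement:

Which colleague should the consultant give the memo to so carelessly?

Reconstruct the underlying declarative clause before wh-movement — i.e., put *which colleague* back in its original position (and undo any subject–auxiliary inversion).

The consultant should give the memo to which colleague so carelessly.

'which colleague' is the object of the preposition 'to' (recipient of 'give'). Wh-movement fronts it, leaving a gap right after 'to':
Which colleague should the consultant give the memo to ___ so carelessly?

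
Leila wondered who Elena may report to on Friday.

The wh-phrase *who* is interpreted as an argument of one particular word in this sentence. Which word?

Before movement: Elena may report to who on Friday.
'who' is the object of the preposition 'to'. Wh-movement fronts it, leaving a gap right after 'to':
Leila wondered who Elena may report to ___ on Friday.

to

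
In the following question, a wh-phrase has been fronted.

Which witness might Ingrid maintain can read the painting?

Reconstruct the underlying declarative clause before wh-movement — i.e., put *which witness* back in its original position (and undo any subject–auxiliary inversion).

'which witness' is the subject of the clause embedded under 'maintain'. Wh-movement fronts it, leaving a gap right after 'maintain':
Which witness might Ingrid maintain ___ can read the painting?

Ingrid might maintain which witness can read the painting.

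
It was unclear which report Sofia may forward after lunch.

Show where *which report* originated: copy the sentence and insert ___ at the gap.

It was unclear which report Sofia may forward ___ after lunch.

Underlying clause: Sofia may forward which report after lunch.
'which report' is the direct object of 'forward'. The gap is right after 'forward'.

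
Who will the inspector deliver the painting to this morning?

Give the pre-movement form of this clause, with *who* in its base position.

'who' is the object of the preposition 'to' (recipient of 'deliver'). It moves to the left edge, and the trace sits right after 'to':
Who will the inspector deliver the painting to ___ this morning?

The inspector will deliver the painting to who this morning.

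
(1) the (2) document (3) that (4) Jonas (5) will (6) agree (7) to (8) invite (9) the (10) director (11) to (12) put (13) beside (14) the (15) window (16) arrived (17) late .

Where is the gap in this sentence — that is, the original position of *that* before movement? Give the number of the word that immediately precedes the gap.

12

The filler 'that' is interpreted as the direct object of 'put'. Fronting leaves a gap immediately after 'put':
The document that Jonas will agree to invite the director to put ___ beside the window arrived late.
'put' is word 12.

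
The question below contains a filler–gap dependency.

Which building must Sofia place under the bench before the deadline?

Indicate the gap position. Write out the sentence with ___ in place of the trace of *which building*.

Which building must Sofia place ___ under the bench before the deadline?

Pre-movement form: Sofia must place which building under the bench before the deadline.
'which building' functions as the direct object of 'place'. The gap is right after 'place'.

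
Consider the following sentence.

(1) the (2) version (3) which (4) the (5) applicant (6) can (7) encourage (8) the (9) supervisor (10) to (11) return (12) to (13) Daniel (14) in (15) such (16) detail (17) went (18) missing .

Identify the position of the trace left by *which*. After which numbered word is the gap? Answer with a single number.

11

The filler 'which' is interpreted as the direct object of 'return'. It moves to the left edge, and the trace sits right after 'return':
The version which the applicant can encourage the supervisor to return ___ to Daniel in such detail went missing.
'return' is word 11.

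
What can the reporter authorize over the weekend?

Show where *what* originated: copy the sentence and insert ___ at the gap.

What can the reporter authorize ___ over the weekend?

In situ: The reporter can authorize what over the weekend.
The filler 'what' is interpreted as the direct object of 'authorize'. The gap is right after 'authorize'.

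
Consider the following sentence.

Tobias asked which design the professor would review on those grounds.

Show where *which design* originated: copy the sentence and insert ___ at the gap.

Tobias asked which design the professor would review ___ on those grounds.

Before movement: The professor would review which design on those grounds.
'which design' functions as the direct object of 'review'. The gap is right after 'review'.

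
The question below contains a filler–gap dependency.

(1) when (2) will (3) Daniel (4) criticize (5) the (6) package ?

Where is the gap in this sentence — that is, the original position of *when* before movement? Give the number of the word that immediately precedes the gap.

Pre-movement form: Daniel will criticize the package when.
'when' functions as the temporal adjunct. It moves to the left edge, and the trace sits right after 'package':
When will Daniel criticize the package ___?
'package' is word 6.

6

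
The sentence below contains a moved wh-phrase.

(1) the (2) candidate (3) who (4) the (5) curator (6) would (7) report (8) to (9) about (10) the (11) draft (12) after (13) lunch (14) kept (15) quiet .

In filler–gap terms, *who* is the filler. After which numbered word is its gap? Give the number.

8

'who' is the object of the preposition 'to'. Fronting leaves a gap immediately after 'to':
The candidate who the curator would report to ___ about the draft after lunch kept quiet.
'to' is word 8.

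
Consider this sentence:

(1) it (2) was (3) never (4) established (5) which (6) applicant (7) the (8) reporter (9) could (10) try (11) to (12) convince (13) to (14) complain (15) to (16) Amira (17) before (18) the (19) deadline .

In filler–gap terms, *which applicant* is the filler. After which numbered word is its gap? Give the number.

12

Pre-movement form: The reporter could try to convince which applicant to complain to Amira before the deadline.
The filler 'which applicant' is interpreted as the direct object of 'convince'. Fronting leaves a gap immediately after 'convince':
It was never established which applicant the reporter could try to convince ___ to complain to Amira before the deadline.
'convince' is word 12.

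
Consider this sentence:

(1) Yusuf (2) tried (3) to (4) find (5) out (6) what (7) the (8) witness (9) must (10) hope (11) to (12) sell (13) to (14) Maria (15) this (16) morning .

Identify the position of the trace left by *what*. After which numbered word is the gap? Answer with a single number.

12

Underlying clause: The witness must hope to sell what to Maria this morning.
The filler 'what' is interpreted as the direct object of 'sell'. Wh-movement fronts it, leaving a gap right after 'sell':
Yusuf tried to find out what the witness must hope to sell ___ to Maria this morning.
'sell' is word 12.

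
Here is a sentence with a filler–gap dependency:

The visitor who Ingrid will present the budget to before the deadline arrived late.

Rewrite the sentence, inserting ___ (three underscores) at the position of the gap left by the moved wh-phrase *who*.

'who' is the object of the preposition 'to' (recipient of 'present'). The gap is right after 'to'.

The visitor who Ingrid will present the budget to ___ before the deadline arrived late.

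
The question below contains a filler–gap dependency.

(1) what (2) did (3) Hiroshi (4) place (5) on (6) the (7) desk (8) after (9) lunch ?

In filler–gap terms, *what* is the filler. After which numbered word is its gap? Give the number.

In situ: Hiroshi did place what on the desk after lunch.
The filler 'what' is interpreted as the direct object of 'place'. Wh-movement fronts it, leaving a gap right after 'place':
What did Hiroshi place ___ on the desk after lunch?
'place' is word 4.

4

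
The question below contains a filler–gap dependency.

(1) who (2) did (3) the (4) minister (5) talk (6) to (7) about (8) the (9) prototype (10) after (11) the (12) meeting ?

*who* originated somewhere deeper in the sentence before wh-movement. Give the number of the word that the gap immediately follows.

6

In situ: The minister did talk to who about the prototype after the meeting.
'who' functions as the object of the preposition 'to'. Fronting leaves a gap immediately after 'to':
Who did the minister talk to ___ about the prototype after the meeting?
'to' is word 6.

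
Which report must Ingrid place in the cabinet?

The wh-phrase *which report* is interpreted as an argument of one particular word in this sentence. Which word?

place

Underlying clause: Ingrid must place which report in the cabinet.
The filler 'which report' is interpreted as the direct object of 'place'. Wh-movement fronts it, leaving a gap right after 'place':
Which report must Ingrid place ___ in the cabinet?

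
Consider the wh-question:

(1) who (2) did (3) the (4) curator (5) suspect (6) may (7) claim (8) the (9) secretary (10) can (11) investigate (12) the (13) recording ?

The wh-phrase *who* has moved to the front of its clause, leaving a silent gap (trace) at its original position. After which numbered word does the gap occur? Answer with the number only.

5

Pre-movement form: The curator did suspect who may claim the secretary can investigate the recording.
The filler 'who' is interpreted as the subject of the clause embedded under 'suspect'. It moves to the left edge, and the trace sits right after 'suspect':
Who did the curator suspect ___ may claim the secretary can investigate the recording?
'suspect' is word 5.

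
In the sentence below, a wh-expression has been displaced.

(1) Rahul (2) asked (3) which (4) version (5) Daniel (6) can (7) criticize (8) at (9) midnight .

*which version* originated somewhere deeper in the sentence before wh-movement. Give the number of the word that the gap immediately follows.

7

Underlying clause: Daniel can criticize which version at midnight.
'which version' is the direct object of 'criticize'. It moves to the left edge, and the trace sits right after 'criticize':
Rahul asked which version Daniel can criticize ___ at midnight.
'criticize' is word 7.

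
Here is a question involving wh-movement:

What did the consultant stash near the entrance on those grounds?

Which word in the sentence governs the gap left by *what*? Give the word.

stash

Before movement: The consultant did stash what near the entrance on those grounds.
The filler 'what' is interpreted as the direct object of 'stash'. Wh-movement fronts it, leaving a gap right after 'stash':
What did the consultant stash ___ near the entrance on those grounds?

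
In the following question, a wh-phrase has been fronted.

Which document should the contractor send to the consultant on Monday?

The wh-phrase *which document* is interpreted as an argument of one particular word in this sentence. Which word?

send

Pre-movement form: The contractor should send which document to the consultant on Monday.
'which document' is the direct object of 'send'. Wh-movement fronts it, leaving a gap right after 'send':
Which document should the contractor send ___ to the consultant on Monday?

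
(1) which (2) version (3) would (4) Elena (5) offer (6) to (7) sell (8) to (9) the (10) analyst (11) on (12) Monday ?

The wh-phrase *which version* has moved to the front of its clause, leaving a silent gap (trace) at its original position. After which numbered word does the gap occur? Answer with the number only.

7

Underlying clause: Elena would offer to sell which version to the analyst on Monday.
The filler 'which version' is interpreted as the direct object of 'sell'. Fronting leaves a gap immediately after 'sell':
Which version would Elena offer to sell ___ to the analyst on Monday?
'sell' is word 7.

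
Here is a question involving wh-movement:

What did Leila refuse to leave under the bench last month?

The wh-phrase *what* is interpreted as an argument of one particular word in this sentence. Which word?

leave

Before movement: Leila did refuse to leave what under the bench last month.
'what' functions as the direct object of 'leave'. It moves to the left edge, and the trace sits right after 'leave':
What did Leila refuse to leave ___ under the bench last month?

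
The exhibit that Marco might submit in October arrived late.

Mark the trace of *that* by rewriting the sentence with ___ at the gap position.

The filler 'that' is interpreted as the direct object of 'submit'. The gap is right after 'submit'.

The exhibit that Marco might submit ___ in October arrived late.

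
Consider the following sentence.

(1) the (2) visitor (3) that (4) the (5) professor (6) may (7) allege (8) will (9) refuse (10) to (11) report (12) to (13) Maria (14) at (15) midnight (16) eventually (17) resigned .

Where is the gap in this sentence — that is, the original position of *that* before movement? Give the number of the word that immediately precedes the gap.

7

'that' functions as the subject of the clause embedded under 'allege'. It moves to the left edge, and the trace sits right after 'allege':
The visitor that the professor may allege ___ will refuse to report to Maria at midnight eventually resigned.
'allege' is word 7.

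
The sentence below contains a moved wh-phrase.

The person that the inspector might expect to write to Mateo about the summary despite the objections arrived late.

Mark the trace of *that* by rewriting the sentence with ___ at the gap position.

'that' is the direct object of 'expect'. The gap is right after 'expect'.

The person that the inspector might expect ___ to write to Mateo about the summary despite the objections arrived late.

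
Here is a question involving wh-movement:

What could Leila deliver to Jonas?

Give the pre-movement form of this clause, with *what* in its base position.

'what' functions as the direct object of 'deliver'. It moves to the left edge, and the trace sits right after 'deliver':
What could Leila deliver ___ to Jonas?

Leila could deliver what to Jonas.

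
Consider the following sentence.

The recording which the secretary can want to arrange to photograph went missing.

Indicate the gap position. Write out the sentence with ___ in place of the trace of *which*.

The recording which the secretary can want to arrange to photograph ___ went missing.

'which' is the direct object of 'photograph'. The gap is right after 'photograph'.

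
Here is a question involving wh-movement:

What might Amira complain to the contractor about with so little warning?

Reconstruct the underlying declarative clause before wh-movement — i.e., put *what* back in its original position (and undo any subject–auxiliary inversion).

Amira might complain to the contractor about what with so little warning.

The filler 'what' is interpreted as the object of the preposition 'about'. Fronting leaves a gap immediately after 'about':
What might Amira complain to the contractor about ___ with so little warning?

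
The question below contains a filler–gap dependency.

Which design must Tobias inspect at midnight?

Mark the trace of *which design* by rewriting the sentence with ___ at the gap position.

Which design must Tobias inspect ___ at midnight?

Pre-movement form: Tobias must inspect which design at midnight.
'which design' functions as the direct object of 'inspect'. The gap is right after 'inspect'.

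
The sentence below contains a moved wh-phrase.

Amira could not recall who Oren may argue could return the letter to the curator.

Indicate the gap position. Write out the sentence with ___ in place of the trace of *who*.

Amira could not recall who Oren may argue ___ could return the letter to the curator.

Before movement: Oren may argue who could return the letter to the curator.
'who' functions as the subject of the clause embedded under 'argue'. The gap is right after 'argue'.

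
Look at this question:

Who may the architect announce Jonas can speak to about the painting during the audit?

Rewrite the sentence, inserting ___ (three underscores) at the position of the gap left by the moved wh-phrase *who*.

Who may the architect announce Jonas can speak to ___ about the painting during the audit?

Underlying clause: The architect may announce Jonas can speak to who about the painting during the audit.
The filler 'who' is interpreted as the object of the preposition 'to'. The gap is right after 'to'.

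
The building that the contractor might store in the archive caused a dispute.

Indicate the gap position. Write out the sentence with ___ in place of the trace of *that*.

The building that the contractor might store ___ in the archive caused a dispute.

The filler 'that' is interpreted as the direct object of 'store'. The gap is right after 'store'.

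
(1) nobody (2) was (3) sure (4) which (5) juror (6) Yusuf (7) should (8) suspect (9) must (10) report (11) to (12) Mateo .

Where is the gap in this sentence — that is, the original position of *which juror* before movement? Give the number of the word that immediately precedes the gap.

Underlying clause: Yusuf should suspect which juror must report to Mateo.
'which juror' functions as the subject of the clause embedded under 'suspect'. It moves to the left edge, and the trace sits right after 'suspect':
Nobody was sure which juror Yusuf should suspect ___ must report to Mateo.
'suspect' is word 8.

8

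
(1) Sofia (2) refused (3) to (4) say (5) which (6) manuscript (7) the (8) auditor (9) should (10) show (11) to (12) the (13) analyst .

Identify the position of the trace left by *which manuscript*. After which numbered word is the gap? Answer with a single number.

Before movement: The auditor should show which manuscript to the analyst.
'which manuscript' functions as the direct object of 'show'. It moves to the left edge, and the trace sits right after 'show':
Sofia refused to say which manuscript the auditor should show ___ to the analyst.
'show' is word 10.

10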